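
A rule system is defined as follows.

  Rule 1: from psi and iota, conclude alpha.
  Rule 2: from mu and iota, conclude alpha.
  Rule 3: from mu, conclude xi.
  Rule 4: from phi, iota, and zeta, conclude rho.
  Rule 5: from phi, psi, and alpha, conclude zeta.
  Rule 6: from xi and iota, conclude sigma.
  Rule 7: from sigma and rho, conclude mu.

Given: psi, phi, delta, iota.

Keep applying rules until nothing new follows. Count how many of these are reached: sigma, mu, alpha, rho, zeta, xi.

3

psi and iota hold, so alpha follows (Rule 1).
phi, psi, and alpha hold, so zeta follows (Rule 5).
From phi, iota, and zeta, Rule 4 gives rho.
sigma would need xi and iota (Rule 6), but xi is never established.
mu would need sigma and rho (Rule 7), but sigma is never established.
alpha: reached.
rho: reached.
zeta: reached.
xi would need mu (Rule 3), but mu is never established.
Reached: alpha, rho, and zeta — 3 of the 6.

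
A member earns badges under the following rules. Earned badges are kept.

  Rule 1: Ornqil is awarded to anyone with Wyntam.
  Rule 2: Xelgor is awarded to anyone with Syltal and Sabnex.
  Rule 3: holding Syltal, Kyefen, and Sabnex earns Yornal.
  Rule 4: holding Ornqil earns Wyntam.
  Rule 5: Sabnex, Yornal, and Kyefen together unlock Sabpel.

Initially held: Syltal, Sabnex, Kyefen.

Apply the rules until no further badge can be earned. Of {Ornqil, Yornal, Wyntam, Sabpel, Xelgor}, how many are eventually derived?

With Syltal, Kyefen, and Sabnex, Yornal is earned (Rule 3).
With Syltal and Sabnex, Xelgor is earned (Rule 2).
With Sabnex, Yornal, and Kyefen, Sabpel is earned (Rule 5).
Ornqil would need Wyntam (Rule 1), but Wyntam is never earned.
Yornal: reached.
Wyntam would need Ornqil (Rule 4), but Ornqil is never earned.
Sabpel: reached.
Xelgor: reached.
Reached: Yornal, Sabpel, and Xelgor — 3 of the 5.

3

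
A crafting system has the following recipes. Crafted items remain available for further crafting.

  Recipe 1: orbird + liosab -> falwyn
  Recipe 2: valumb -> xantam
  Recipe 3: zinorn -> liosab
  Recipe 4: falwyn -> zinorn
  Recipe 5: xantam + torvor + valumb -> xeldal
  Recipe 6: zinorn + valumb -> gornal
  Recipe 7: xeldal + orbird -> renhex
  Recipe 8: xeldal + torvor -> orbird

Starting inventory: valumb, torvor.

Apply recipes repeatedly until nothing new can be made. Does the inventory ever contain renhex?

valumb -> xantam (Recipe 2).
xantam + torvor + valumb -> xeldal (Recipe 5).
Using Recipe 8, xeldal and torvor make orbird.
Using Recipe 7, xeldal and orbird make renhex.

Yes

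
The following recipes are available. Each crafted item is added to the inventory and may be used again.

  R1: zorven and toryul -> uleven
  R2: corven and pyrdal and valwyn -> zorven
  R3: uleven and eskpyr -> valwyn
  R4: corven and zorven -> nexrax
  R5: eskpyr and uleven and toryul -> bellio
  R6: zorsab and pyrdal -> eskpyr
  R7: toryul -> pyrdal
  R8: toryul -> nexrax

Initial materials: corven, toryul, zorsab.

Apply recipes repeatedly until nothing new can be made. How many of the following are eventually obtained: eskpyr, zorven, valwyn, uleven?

toryul -> pyrdal (R7).
Using R6, zorsab and pyrdal make eskpyr.
eskpyr: reached.
zorven would need corven, pyrdal, and valwyn (R2), but valwyn is never obtained.
valwyn would need uleven and eskpyr (R3), but uleven is never obtained.
uleven would need zorven and toryul (R1), but zorven is never obtained.
Reached: eskpyr — 1 of the 4.

1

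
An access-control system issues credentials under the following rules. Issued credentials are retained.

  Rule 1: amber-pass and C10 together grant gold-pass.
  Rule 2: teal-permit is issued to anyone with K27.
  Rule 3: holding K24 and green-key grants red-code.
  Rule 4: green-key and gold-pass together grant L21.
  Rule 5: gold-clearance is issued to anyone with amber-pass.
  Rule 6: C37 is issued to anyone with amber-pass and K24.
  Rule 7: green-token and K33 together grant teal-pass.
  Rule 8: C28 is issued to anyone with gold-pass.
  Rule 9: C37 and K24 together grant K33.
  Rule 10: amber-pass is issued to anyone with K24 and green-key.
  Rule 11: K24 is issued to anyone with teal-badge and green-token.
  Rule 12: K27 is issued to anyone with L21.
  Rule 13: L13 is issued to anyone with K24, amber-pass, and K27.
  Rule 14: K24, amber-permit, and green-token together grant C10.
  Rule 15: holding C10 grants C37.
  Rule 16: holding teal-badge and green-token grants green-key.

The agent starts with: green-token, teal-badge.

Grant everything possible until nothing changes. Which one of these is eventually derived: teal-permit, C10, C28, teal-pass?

teal-pass

Holding teal-badge and green-token grants K24 (Rule 11).
Holding teal-badge and green-token grants green-key (Rule 16).
Holding K24 and green-key grants amber-pass (Rule 10).
Holding amber-pass and K24 grants C37 (Rule 6).
Holding C37 and K24 grants K33 (Rule 9).
Holding green-token and K33 grants teal-pass (Rule 7).
C10 would need K24, amber-permit, and green-token (Rule 14), but amber-permit is never granted. C28 would need gold-pass (Rule 8), but gold-pass is never granted. teal-permit would need K27 (Rule 2), but K27 is never granted.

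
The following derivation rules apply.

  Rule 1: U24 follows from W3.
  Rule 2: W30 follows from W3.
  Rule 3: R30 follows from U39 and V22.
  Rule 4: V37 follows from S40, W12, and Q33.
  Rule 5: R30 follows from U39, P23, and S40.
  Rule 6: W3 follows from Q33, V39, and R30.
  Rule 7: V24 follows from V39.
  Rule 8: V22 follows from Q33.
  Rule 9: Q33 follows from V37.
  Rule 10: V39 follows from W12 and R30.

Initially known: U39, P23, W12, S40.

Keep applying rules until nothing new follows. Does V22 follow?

No

V22 would need Q33 (Rule 8), but Q33 is never established.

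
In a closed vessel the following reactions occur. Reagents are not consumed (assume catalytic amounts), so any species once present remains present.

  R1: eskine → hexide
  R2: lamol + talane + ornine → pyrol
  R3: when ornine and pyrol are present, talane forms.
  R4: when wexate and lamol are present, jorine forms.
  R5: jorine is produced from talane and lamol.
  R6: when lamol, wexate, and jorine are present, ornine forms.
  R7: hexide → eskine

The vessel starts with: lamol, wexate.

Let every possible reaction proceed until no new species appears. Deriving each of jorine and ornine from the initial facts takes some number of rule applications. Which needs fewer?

jorine: wexate and lamol present → jorine forms (R4). [1 rule application]
ornine: wexate and lamol present → jorine forms (R4). lamol, wexate, and jorine present → ornine forms (R6). [2 rule applications]
jorine needs fewer.

jorine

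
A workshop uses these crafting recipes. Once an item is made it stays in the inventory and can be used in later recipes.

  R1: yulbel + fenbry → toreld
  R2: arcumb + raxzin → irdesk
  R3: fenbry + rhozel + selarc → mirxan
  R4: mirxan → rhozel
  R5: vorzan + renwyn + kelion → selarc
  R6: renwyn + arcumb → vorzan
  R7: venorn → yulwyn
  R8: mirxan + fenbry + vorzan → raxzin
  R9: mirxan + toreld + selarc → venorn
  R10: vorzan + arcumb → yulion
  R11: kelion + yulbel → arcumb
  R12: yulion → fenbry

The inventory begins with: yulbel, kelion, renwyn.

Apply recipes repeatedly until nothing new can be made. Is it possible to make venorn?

venorn would need mirxan, toreld, and selarc (R9), but mirxan is never obtained.

No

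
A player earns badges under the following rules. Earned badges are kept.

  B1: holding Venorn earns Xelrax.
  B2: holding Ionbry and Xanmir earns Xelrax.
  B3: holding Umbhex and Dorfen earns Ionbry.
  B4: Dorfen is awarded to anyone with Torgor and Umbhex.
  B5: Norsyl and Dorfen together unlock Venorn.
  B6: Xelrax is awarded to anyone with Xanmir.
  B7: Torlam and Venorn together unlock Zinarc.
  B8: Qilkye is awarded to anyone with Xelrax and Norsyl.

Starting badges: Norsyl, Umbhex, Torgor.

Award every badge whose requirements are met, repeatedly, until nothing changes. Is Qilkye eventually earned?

Yes

With Torgor and Umbhex, Dorfen is earned (B4).
With Norsyl and Dorfen, Venorn is earned (B5).
With Venorn, Xelrax is earned (B1).
With Xelrax and Norsyl, Qilkye is earned (B8).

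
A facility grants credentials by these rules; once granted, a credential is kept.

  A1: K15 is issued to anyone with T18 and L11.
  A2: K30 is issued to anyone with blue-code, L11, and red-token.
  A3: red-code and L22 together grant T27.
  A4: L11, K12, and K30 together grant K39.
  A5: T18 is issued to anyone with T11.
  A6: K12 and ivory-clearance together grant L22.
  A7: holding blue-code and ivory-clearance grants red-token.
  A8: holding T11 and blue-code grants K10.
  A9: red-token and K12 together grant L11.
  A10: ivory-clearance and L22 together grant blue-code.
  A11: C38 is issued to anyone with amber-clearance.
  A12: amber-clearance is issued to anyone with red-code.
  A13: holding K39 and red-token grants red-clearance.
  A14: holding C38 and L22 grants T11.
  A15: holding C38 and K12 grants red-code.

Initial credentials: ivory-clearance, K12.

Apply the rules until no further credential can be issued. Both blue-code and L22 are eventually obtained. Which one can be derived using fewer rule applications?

L22: Holding K12 and ivory-clearance grants L22 (A6). [1 rule application]
blue-code: Holding K12 and ivory-clearance grants L22 (A6). Holding ivory-clearance and L22 grants blue-code (A10). [2 rule applications]
L22 needs fewer.

L22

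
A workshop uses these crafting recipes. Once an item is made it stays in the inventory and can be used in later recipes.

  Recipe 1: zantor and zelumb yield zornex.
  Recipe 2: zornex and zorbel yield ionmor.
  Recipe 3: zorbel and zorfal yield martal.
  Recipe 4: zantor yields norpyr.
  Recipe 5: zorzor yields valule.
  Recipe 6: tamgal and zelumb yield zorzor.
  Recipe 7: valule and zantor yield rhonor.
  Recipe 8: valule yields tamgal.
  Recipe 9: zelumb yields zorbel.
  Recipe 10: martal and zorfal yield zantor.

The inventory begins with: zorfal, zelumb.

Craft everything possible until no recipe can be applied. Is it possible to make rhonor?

rhonor would need valule and zantor (Recipe 7), but valule is never obtained.

No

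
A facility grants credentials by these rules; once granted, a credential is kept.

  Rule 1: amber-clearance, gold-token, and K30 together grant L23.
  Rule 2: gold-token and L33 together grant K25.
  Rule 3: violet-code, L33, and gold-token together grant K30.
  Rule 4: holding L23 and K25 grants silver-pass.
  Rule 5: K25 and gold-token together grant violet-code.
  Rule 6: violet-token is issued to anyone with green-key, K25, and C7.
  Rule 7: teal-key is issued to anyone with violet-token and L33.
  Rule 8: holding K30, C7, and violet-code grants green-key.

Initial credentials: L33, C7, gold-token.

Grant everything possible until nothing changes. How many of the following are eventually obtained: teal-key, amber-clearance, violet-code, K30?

Holding gold-token and L33 grants K25 (Rule 2).
Holding K25 and gold-token grants violet-code (Rule 5).
Holding violet-code, L33, and gold-token grants K30 (Rule 3).
Holding K30, C7, and violet-code grants green-key (Rule 8).
Holding green-key, K25, and C7 grants violet-token (Rule 6).
Holding violet-token and L33 grants teal-key (Rule 7).
teal-key: reached.
No rule produces amber-clearance, and it is not given.
violet-code: reached.
K30: reached.
Reached: teal-key, violet-code, and K30 — 3 of the 4.

3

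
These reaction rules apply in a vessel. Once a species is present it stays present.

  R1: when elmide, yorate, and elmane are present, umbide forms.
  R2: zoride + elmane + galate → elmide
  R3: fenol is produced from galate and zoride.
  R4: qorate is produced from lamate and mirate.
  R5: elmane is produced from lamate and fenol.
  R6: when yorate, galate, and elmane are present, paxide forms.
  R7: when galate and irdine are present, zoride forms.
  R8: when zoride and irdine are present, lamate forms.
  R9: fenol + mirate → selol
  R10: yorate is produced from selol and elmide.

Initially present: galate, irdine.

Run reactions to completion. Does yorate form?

No

yorate would need selol and elmide (R10), but selol never forms.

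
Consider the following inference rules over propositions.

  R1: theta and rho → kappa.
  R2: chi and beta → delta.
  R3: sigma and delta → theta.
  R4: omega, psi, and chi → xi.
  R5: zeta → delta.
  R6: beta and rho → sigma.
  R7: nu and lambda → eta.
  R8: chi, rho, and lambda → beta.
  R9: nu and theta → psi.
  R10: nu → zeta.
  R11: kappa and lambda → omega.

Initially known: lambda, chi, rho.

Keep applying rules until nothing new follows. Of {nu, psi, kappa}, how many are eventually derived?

chi, rho, and lambda hold, so beta follows (R8).
From chi and beta, R2 gives delta.
From beta and rho, R6 gives sigma.
From sigma and delta, R3 gives theta.
From theta and rho, R1 gives kappa.
No rule produces nu, and it is not given.
psi would need nu and theta (R9), but nu is never established.
kappa: reached.
Reached: kappa — 1 of the 3.

1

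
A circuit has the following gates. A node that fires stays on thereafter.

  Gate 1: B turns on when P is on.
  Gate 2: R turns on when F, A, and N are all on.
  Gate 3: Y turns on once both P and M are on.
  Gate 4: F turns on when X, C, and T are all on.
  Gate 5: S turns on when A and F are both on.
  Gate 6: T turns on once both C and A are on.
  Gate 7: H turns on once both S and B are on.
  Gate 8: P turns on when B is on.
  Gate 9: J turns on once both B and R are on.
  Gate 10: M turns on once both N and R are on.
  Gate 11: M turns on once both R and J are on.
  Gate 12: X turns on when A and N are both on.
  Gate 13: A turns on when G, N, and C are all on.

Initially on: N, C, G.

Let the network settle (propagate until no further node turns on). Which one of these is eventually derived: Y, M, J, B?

M

G, N, and C are on, so A turns on (Gate 13).
C and A are on, so T turns on (Gate 6).
A and N are on, so X turns on (Gate 12).
Gate 4: X, C, and T on → F on.
Gate 2: F, A, and N on → R on.
Gate 10: N and R on → M on.
J would need B and R (Gate 9), but B never turns on. B would need P (Gate 1), but P never turns on. Y would need P and M (Gate 3), but P never turns on.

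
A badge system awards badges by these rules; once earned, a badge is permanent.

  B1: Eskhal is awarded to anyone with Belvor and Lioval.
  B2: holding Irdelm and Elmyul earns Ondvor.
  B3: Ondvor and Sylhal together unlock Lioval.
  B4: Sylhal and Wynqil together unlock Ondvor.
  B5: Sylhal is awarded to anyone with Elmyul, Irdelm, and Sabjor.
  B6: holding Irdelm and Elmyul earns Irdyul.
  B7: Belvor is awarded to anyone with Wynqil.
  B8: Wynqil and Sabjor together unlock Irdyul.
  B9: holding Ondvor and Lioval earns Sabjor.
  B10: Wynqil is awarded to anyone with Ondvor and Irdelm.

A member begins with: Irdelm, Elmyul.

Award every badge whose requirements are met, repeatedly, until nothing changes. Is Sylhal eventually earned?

Sylhal would need Elmyul, Irdelm, and Sabjor (B5), but Sabjor is never earned.

No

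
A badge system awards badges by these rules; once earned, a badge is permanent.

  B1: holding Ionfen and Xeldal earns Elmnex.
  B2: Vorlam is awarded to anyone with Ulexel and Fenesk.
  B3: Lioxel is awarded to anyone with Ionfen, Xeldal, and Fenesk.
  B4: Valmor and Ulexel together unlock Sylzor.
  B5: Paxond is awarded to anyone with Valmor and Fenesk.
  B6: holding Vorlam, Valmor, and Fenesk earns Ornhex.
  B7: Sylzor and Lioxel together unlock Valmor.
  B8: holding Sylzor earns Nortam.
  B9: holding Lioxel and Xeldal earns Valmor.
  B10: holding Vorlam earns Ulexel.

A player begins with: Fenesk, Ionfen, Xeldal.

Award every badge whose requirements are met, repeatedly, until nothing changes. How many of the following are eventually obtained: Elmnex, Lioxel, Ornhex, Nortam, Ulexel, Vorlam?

2

With Ionfen, Xeldal, and Fenesk, Lioxel is earned (B3).
With Ionfen and Xeldal, Elmnex is earned (B1).
Elmnex: reached.
Lioxel: reached.
Ornhex would need Vorlam, Valmor, and Fenesk (B6), but Vorlam is never earned.
Nortam would need Sylzor (B8), but Sylzor is never earned.
Ulexel would need Vorlam (B10), but Vorlam is never earned.
Vorlam would need Ulexel and Fenesk (B2), but Ulexel is never earned.
Reached: Elmnex and Lioxel — 2 of the 6.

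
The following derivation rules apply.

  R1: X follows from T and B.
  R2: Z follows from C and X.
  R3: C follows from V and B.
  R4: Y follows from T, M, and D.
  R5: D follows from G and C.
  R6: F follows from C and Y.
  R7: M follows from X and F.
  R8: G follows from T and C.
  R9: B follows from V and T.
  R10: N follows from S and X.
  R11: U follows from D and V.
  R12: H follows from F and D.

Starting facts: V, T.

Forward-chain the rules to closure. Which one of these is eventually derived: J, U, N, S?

V and T hold, so B follows (R9).
V and B hold, so C follows (R3).
From T and C, R8 gives G.
G and C hold, so D follows (R5).
From D and V, R11 gives U.
N would need S and X (R10), but S is never established. No rule produces S, and it is not given. No rule produces J, and it is not given.

U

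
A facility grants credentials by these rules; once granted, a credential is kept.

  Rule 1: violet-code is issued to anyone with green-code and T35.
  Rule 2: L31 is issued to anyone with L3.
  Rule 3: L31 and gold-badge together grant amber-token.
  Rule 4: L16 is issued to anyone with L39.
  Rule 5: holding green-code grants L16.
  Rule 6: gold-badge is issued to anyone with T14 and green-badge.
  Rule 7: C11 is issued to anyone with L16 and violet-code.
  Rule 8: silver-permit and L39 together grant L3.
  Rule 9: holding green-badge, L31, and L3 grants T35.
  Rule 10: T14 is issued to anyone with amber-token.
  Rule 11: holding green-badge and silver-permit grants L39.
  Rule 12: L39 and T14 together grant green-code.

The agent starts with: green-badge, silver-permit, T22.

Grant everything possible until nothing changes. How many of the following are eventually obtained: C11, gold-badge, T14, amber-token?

C11 would need L16 and violet-code (Rule 7), but violet-code is never granted.
gold-badge would need T14 and green-badge (Rule 6), but T14 is never granted.
T14 would need amber-token (Rule 10), but amber-token is never granted.
amber-token would need L31 and gold-badge (Rule 3), but gold-badge is never granted.
None of the 4 are reached.

0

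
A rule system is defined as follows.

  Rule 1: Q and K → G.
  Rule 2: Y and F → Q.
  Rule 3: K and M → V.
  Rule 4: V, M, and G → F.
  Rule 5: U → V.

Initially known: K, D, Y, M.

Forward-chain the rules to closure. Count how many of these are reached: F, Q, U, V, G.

K and M hold, so V follows (Rule 3).
F would need V, M, and G (Rule 4), but G is never established.
Q would need Y and F (Rule 2), but F is never established.
No rule produces U, and it is not given.
V: reached.
G would need Q and K (Rule 1), but Q is never established.
Reached: V — 1 of the 5.

1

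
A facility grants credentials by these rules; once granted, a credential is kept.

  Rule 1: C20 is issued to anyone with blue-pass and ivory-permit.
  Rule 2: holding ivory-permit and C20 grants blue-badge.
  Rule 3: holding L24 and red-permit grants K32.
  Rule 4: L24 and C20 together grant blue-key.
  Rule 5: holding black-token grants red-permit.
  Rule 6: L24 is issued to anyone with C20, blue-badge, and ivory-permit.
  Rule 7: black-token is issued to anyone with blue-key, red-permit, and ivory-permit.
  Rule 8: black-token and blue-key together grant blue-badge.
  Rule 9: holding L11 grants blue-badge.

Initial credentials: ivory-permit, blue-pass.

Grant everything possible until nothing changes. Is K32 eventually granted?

No

K32 would need L24 and red-permit (Rule 3), but red-permit is never granted.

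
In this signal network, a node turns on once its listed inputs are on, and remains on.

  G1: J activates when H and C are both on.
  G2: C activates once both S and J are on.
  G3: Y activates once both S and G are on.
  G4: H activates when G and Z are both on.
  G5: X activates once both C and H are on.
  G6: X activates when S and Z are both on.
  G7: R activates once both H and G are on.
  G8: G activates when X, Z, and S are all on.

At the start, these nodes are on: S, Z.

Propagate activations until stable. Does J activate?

No

J would need H and C (G1), but C never turns on.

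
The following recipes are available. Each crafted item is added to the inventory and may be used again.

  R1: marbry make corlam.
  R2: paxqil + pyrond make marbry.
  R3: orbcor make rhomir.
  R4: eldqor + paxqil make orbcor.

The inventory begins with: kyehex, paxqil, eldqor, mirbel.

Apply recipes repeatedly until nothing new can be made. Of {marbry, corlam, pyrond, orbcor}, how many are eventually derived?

Using R4, eldqor and paxqil make orbcor.
marbry would need paxqil and pyrond (R2), but pyrond is never obtained.
corlam would need marbry (R1), but marbry is never obtained.
No rule produces pyrond, and it is not given.
orbcor: reached.
Reached: orbcor — 1 of the 4.

1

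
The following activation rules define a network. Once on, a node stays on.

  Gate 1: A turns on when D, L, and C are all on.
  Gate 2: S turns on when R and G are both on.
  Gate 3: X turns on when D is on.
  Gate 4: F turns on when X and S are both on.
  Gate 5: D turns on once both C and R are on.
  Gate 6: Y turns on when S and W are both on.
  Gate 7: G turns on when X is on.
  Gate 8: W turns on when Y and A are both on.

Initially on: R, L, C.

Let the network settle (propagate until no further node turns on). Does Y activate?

No

Y would need S and W (Gate 6), but W never turns on.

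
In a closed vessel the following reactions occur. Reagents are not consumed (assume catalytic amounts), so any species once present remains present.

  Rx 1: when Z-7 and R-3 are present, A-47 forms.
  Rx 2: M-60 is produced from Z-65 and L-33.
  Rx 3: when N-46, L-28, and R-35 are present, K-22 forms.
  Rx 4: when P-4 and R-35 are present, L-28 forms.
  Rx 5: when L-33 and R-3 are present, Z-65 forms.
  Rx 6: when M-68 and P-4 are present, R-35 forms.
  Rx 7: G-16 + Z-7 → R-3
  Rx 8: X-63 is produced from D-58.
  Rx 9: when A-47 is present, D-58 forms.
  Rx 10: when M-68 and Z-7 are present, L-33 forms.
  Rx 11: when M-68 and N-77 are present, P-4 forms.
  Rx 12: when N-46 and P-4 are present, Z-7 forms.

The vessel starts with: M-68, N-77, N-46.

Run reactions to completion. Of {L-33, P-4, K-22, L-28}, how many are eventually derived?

4

M-68 and N-77 present → P-4 forms (Rx 11).
M-68 and P-4 present → R-35 forms (Rx 6).
N-46 and P-4 present → Z-7 forms (Rx 12).
P-4 and R-35 present → L-28 forms (Rx 4).
M-68 and Z-7 present → L-33 forms (Rx 10).
N-46, L-28, and R-35 present → K-22 forms (Rx 3).
L-33: reached.
P-4: reached.
K-22: reached.
L-28: reached.
All 4 are reached.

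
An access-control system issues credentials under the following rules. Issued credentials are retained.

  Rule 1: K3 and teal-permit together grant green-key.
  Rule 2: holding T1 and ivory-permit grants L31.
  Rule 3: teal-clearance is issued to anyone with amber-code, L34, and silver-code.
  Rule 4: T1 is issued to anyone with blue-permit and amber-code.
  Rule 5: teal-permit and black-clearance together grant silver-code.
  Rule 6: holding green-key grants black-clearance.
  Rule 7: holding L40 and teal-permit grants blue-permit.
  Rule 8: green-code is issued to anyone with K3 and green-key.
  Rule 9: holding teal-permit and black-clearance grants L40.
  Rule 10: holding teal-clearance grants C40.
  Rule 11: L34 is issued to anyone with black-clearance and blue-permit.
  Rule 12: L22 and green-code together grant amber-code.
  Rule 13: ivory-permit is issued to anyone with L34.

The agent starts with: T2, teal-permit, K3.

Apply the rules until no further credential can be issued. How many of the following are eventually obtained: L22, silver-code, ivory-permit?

Holding K3 and teal-permit grants green-key (Rule 1).
Holding green-key grants black-clearance (Rule 6).
Holding teal-permit and black-clearance grants silver-code (Rule 5).
Holding teal-permit and black-clearance grants L40 (Rule 9).
Holding L40 and teal-permit grants blue-permit (Rule 7).
Holding black-clearance and blue-permit grants L34 (Rule 11).
Holding L34 grants ivory-permit (Rule 13).
No rule produces L22, and it is not given.
silver-code: reached.
ivory-permit: reached.
Reached: silver-code and ivory-permit — 2 of the 3.

2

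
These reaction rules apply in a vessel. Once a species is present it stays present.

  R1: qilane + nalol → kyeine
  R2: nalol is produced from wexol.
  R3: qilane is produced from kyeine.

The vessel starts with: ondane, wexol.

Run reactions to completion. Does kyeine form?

No

kyeine would need qilane and nalol (R1), but qilane never forms.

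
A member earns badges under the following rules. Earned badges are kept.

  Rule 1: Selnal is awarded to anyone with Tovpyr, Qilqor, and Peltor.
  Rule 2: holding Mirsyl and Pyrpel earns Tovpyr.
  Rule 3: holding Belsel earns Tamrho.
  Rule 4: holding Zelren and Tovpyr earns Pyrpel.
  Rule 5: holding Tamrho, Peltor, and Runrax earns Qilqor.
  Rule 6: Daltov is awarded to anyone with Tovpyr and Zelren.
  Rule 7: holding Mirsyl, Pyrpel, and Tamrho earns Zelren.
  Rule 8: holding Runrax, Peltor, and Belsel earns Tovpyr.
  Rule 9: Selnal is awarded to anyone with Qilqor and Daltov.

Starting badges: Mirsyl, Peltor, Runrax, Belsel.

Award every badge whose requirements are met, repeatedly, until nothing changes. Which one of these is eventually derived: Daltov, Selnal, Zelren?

With Belsel, Tamrho is earned (Rule 3).
With Runrax, Peltor, and Belsel, Tovpyr is earned (Rule 8).
With Tamrho, Peltor, and Runrax, Qilqor is earned (Rule 5).
With Tovpyr, Qilqor, and Peltor, Selnal is earned (Rule 1).
Daltov would need Tovpyr and Zelren (Rule 6), but Zelren is never earned. Zelren would need Mirsyl, Pyrpel, and Tamrho (Rule 7), but Pyrpel is never earned.

Selnal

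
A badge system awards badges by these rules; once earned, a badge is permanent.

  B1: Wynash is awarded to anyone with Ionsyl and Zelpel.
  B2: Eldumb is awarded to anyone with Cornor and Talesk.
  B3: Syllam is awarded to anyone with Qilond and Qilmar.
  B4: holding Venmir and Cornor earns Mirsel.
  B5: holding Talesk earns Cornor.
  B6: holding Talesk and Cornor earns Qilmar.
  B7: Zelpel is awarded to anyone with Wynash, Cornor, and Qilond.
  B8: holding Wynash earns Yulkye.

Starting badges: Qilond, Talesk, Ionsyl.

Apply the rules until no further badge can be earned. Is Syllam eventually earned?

With Talesk, Cornor is earned (B5).
With Talesk and Cornor, Qilmar is earned (B6).
With Qilond and Qilmar, Syllam is earned (B3).

Yes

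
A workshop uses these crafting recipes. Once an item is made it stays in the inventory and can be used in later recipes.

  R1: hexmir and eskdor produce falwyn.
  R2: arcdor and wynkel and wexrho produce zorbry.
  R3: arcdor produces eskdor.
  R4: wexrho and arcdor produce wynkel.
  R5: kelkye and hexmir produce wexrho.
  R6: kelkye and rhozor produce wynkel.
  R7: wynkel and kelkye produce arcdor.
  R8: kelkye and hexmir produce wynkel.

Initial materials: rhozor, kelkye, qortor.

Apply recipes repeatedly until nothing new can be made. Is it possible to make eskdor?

Using R6, kelkye and rhozor make wynkel.
wynkel and kelkye → arcdor (R7).
Using R3, arcdor makes eskdor.

Yes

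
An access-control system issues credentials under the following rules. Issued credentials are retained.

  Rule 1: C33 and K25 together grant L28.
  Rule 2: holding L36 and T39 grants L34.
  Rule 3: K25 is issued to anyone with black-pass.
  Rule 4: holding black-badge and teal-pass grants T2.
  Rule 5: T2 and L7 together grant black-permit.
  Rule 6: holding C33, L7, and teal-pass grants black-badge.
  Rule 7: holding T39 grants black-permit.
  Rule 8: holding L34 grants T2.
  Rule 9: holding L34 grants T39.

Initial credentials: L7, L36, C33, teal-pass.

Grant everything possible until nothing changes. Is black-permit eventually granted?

Yes

Holding C33, L7, and teal-pass grants black-badge (Rule 6).
Holding black-badge and teal-pass grants T2 (Rule 4).
Holding T2 and L7 grants black-permit (Rule 5).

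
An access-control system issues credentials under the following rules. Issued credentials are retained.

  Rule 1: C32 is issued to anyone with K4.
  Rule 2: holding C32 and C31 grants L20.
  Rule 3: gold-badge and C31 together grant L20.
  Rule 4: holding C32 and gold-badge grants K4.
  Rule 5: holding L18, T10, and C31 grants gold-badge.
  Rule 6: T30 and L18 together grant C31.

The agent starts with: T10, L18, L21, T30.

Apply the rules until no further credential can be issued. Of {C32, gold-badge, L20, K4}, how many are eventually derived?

Holding T30 and L18 grants C31 (Rule 6).
Holding L18, T10, and C31 grants gold-badge (Rule 5).
Holding gold-badge and C31 grants L20 (Rule 3).
C32 would need K4 (Rule 1), but K4 is never granted.
gold-badge: reached.
L20: reached.
K4 would need C32 and gold-badge (Rule 4), but C32 is never granted.
Reached: gold-badge and L20 — 2 of the 4.

2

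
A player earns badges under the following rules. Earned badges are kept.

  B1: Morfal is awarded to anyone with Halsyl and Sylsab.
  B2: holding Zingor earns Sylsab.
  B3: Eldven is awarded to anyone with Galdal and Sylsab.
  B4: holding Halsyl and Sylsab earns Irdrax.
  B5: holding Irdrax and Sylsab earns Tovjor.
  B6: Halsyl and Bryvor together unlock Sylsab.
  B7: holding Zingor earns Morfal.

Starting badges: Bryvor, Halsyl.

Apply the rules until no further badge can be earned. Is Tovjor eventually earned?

Yes

With Halsyl and Bryvor, Sylsab is earned (B6).
With Halsyl and Sylsab, Irdrax is earned (B4).
With Irdrax and Sylsab, Tovjor is earned (B5).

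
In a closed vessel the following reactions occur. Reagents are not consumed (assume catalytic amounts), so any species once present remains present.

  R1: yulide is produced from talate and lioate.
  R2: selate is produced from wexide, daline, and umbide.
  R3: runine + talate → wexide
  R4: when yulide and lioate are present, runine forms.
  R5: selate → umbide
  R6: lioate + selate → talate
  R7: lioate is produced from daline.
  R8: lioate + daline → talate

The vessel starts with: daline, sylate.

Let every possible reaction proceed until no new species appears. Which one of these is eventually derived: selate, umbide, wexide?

daline present → lioate forms (R7).
lioate and daline present → talate forms (R8).
talate and lioate present → yulide forms (R1).
yulide and lioate present → runine forms (R4).
runine and talate present → wexide forms (R3).
umbide would need selate (R5), but selate never forms. selate would need wexide, daline, and umbide (R2), but umbide never forms.

wexide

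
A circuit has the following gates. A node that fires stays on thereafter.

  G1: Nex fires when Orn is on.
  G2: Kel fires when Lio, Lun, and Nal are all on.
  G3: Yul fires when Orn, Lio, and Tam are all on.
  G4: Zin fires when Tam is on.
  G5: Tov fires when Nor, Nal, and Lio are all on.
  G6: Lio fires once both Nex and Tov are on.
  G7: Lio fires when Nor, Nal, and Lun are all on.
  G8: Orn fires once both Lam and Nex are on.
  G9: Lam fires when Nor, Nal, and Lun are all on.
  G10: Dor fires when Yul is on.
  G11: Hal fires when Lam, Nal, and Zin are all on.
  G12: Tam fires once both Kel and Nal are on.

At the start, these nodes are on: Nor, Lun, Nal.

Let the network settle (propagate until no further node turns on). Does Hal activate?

Yes

G9: Nor, Nal, and Lun on → Lam on.
G7: Nor, Nal, and Lun on → Lio on.
G2: Lio, Lun, and Nal on → Kel on.
G12: Kel and Nal on → Tam on.
Tam is on, so Zin fires (G4).
Lam, Nal, and Zin are on, so Hal fires (G11).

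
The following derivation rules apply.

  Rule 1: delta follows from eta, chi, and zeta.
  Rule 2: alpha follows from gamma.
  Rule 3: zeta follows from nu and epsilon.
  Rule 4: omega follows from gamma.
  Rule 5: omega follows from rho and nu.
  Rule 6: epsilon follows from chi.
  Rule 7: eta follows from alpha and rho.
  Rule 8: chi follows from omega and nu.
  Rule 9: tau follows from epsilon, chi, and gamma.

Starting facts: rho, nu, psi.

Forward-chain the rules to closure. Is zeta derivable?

From rho and nu, Rule 5 gives omega.
omega and nu hold, so chi follows (Rule 8).
chi holds, so epsilon follows (Rule 6).
From nu and epsilon, Rule 3 gives zeta.

Yes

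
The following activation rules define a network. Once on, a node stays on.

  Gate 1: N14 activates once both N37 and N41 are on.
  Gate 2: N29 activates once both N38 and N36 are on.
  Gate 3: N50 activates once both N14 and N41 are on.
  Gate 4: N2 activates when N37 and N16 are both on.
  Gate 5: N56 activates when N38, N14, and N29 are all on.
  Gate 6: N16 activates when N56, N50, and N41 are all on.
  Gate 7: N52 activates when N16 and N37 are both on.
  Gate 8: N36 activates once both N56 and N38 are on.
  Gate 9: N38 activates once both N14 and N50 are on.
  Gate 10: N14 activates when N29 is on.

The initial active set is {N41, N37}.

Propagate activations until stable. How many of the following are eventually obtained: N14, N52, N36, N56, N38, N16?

2

N37 and N41 are on, so N14 activates (Gate 1).
N14 and N41 are on, so N50 activates (Gate 3).
N14 and N50 are on, so N38 activates (Gate 9).
N14: reached.
N52 would need N16 and N37 (Gate 7), but N16 never turns on.
N36 would need N56 and N38 (Gate 8), but N56 never turns on.
N56 would need N38, N14, and N29 (Gate 5), but N29 never turns on.
N38: reached.
N16 would need N56, N50, and N41 (Gate 6), but N56 never turns on.
Reached: N14 and N38 — 2 of the 6.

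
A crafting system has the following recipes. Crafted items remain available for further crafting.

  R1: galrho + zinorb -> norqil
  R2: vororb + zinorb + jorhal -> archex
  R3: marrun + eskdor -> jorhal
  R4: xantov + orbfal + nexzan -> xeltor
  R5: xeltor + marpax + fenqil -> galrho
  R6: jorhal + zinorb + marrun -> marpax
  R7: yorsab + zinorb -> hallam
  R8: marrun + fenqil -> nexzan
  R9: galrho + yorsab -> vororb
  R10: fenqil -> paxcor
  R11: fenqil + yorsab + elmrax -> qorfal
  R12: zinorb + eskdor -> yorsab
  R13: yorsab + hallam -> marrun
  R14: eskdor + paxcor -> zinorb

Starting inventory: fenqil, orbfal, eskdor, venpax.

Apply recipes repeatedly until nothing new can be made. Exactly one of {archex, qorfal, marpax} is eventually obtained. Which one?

marpax

fenqil -> paxcor (R10).
Using R14, eskdor and paxcor make zinorb.
zinorb + eskdor -> yorsab (R12).
Using R7, yorsab and zinorb make hallam.
Using R13, yorsab and hallam make marrun.
Using R3, marrun and eskdor make jorhal.
Using R6, jorhal, zinorb, and marrun make marpax.
archex would need vororb, zinorb, and jorhal (R2), but vororb is never obtained. qorfal would need fenqil, yorsab, and elmrax (R11), but elmrax is never obtained.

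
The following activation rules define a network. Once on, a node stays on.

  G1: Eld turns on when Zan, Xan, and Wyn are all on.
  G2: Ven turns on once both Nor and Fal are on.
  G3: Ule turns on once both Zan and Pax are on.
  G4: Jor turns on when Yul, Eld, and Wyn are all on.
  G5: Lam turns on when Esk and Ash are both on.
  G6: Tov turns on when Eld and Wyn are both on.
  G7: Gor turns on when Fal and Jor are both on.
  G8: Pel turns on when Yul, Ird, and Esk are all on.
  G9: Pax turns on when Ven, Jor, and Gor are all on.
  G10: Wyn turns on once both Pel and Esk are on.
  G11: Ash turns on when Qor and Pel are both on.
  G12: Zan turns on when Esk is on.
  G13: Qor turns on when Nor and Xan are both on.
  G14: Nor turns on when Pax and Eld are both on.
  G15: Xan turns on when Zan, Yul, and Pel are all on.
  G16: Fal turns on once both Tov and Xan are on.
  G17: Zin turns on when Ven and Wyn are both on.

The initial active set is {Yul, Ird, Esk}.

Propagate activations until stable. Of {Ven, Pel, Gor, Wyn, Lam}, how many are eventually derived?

Esk is on, so Zan turns on (G12).
Yul, Ird, and Esk are on, so Pel turns on (G8).
G10: Pel and Esk on → Wyn on.
Zan, Yul, and Pel are on, so Xan turns on (G15).
G1: Zan, Xan, and Wyn on → Eld on.
Yul, Eld, and Wyn are on, so Jor turns on (G4).
G6: Eld and Wyn on → Tov on.
Tov and Xan are on, so Fal turns on (G16).
G7: Fal and Jor on → Gor on.
Ven would need Nor and Fal (G2), but Nor never turns on.
Pel: reached.
Gor: reached.
Wyn: reached.
Lam would need Esk and Ash (G5), but Ash never turns on.
Reached: Pel, Gor, and Wyn — 3 of the 5.

3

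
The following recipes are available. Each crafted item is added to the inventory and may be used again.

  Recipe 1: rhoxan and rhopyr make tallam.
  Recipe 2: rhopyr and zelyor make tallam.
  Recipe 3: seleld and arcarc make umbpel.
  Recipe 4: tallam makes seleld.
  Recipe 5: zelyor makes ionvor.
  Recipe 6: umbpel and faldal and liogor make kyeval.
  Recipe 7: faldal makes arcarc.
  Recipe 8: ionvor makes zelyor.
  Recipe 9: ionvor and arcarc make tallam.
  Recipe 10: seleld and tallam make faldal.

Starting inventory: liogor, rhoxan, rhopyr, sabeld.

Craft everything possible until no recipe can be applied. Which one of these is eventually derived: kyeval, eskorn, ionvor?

Using Recipe 1, rhoxan and rhopyr make tallam.
Using Recipe 4, tallam makes seleld.
Using Recipe 10, seleld and tallam make faldal.
faldal → arcarc (Recipe 7).
seleld and arcarc → umbpel (Recipe 3).
umbpel and faldal and liogor → kyeval (Recipe 6).
ionvor would need zelyor (Recipe 5), but zelyor is never obtained. No rule produces eskorn, and it is not given.

kyeval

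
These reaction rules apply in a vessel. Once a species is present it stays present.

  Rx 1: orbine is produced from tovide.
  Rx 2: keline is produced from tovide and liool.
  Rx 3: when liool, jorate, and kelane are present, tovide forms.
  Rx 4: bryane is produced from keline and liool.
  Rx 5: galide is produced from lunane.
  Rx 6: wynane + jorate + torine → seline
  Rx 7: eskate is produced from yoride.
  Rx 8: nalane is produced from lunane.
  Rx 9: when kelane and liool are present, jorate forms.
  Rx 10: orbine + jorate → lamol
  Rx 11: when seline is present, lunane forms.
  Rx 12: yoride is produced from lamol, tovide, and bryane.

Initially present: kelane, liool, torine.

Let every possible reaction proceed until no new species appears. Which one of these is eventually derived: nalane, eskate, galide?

kelane and liool present → jorate forms (Rx 9).
liool, jorate, and kelane present → tovide forms (Rx 3).
tovide and liool present → keline forms (Rx 2).
tovide present → orbine forms (Rx 1).
keline and liool present → bryane forms (Rx 4).
orbine and jorate present → lamol forms (Rx 10).
lamol, tovide, and bryane present → yoride forms (Rx 12).
yoride present → eskate forms (Rx 7).
galide would need lunane (Rx 5), but lunane never forms. nalane would need lunane (Rx 8), but lunane never forms.

eskate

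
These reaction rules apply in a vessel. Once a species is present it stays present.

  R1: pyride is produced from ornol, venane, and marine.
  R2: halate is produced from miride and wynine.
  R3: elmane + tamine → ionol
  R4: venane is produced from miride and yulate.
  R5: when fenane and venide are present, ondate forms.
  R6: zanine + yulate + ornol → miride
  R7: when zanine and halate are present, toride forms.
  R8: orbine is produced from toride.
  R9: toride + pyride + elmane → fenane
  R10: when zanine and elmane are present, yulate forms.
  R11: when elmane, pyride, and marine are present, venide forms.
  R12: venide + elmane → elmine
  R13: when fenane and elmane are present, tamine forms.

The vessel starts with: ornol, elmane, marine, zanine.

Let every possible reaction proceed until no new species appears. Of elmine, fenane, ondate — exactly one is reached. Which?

elmine

zanine and elmane present → yulate forms (R10).
zanine, yulate, and ornol present → miride forms (R6).
miride and yulate present → venane forms (R4).
ornol, venane, and marine present → pyride forms (R1).
elmane, pyride, and marine present → venide forms (R11).
venide and elmane present → elmine forms (R12).
fenane would need toride, pyride, and elmane (R9), but toride never forms. ondate would need fenane and venide (R5), but fenane never forms.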